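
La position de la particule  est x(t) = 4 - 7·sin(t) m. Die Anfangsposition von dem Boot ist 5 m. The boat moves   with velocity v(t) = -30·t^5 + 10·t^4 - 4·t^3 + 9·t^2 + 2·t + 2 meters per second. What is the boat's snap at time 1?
We must differentiate our velocity equation v(t) = -30·t^5 + 10·t^4 - 4·t^3 + 9·t^2 + 2·t + 2 3 times. The derivative of velocity gives acceleration: a(t) = -150·t^4 + 40·t^3 - 12·t^2 + 18·t + 2. The derivative of acceleration gives jerk: j(t) = -600·t^3 + 120·t^2 - 24·t + 18. Taking d/dt of j(t), we find s(t) = -1800·t^2 + 240·t - 24. From the given snap equation s(t) = -1800·t^2 + 240·t - 24, we substitute t = 1 to get s = -1584.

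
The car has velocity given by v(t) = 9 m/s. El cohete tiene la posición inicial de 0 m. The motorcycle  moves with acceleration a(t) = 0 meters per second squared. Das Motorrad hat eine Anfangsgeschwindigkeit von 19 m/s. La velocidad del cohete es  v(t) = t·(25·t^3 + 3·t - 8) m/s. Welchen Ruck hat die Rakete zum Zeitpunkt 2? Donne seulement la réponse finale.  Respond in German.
Der Ruck bei t = 2 ist j = 1206.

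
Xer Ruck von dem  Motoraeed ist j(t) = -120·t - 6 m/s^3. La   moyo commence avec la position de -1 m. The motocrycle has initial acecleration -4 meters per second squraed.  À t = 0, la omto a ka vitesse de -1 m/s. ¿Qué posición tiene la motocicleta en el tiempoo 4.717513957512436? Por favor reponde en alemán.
Ausgehend von dem Ruck j(t) = -120·t - 6, nehmen wir 3 Stammfunktionen. Die Stammfunktion von dem Ruck, mit a(0) = -4, ergibt die Beschleunigung: a(t) = -60·t^2 - 6·t - 4. Durch Integration von der Beschleunigung und Verwendung der Anfangsbedingung v(0) = -1, erhalten wir v(t) = -20·t^3 - 3·t^2 - 4·t - 1. Das Integral von der Geschwindigkeit ist die Position. Mit x(0) = -1 erhalten wir x(t) = -5·t^4 - t^3 - 2·t^2 - t - 1. Aus der Gleichung für die Position x(t) = -5·t^4 - t^3 - 2·t^2 - t - 1, setzen wir t = 4.717513957512436 ein und erhalten x = -2631.62668360446.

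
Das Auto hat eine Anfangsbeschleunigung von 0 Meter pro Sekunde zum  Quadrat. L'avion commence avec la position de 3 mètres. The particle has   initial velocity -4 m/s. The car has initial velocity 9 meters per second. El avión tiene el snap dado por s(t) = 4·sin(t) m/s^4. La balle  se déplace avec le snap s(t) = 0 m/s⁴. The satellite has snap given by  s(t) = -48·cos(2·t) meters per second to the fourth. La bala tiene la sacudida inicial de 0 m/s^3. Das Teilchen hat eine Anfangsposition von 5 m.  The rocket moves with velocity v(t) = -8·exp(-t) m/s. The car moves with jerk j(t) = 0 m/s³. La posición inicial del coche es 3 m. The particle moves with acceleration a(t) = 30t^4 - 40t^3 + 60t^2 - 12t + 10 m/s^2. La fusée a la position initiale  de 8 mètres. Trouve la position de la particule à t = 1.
En partant de l'accélération a(t) = 30·t^4 - 40·t^3 + 60·t^2 - 12·t + 10, nous prenons 2 intégrales. En intégrant l'accélération et en utilisant la condition initiale v(0) = -4, nous obtenons v(t) = 6·t^5 - 10·t^4 + 20·t^3 - 6·t^2 + 10·t - 4. La primitive de la vitesse, avec x(0) = 5, donne la position: x(t) = t^6 - 2·t^5 + 5·t^4 - 2·t^3 + 5·t^2 - 4·t + 5. De l'équation de la position x(t) = t^6 - 2·t^5 + 5·t^4 - 2·t^3 + 5·t^2 - 4·t + 5, nous substituons t = 1 pour obtenir x = 8.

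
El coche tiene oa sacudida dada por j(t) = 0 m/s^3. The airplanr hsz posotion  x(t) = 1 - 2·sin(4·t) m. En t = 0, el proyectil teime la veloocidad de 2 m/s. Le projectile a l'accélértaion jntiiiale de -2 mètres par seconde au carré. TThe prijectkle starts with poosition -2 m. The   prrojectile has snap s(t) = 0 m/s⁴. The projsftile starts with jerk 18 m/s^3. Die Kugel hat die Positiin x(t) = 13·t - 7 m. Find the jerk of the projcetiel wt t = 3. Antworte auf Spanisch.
Debemos encontrar la integral de nuestra ecuación del snap s(t) = 0 1 vez. Integrando el snap y usando la condición inicial j(0) = 18, obtenemos j(t) = 18. Usando j(t) = 18 y sustituyendo t = 3, encontramos j = 18.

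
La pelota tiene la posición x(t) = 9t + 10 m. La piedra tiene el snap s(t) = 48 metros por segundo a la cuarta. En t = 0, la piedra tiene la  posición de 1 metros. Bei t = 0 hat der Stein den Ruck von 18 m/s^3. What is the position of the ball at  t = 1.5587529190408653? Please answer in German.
Mit x(t) = 9·t + 10 und Einsetzen von t = 1.5587529190408653, finden wir x = 24.0287762713678.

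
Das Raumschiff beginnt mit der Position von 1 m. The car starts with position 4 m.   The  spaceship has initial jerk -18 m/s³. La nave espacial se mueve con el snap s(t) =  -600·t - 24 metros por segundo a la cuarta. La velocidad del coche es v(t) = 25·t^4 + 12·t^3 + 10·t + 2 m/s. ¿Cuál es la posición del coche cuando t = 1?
Partiendo de la velocidad v(t) = 25·t^4 + 12·t^3 + 10·t + 2, tomamos 1 antiderivada. Tomando ∫v(t)dt y aplicando x(0) = 4, encontramos x(t) = 5·t^5 + 3·t^4 + 5·t^2 + 2·t + 4. Usando x(t) = 5·t^5 + 3·t^4 + 5·t^2 + 2·t + 4 y sustituyendo t = 1, encontramos x = 19.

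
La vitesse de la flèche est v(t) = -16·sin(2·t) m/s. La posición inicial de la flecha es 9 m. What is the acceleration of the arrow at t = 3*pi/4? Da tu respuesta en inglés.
We must differentiate our velocity equation v(t) = -16·sin(2·t) 1 time. Taking d/dt of v(t), we find a(t) = -32·cos(2·t). We have acceleration a(t) = -32·cos(2·t). Substituting t = 3*pi/4: a(3*pi/4) = 0.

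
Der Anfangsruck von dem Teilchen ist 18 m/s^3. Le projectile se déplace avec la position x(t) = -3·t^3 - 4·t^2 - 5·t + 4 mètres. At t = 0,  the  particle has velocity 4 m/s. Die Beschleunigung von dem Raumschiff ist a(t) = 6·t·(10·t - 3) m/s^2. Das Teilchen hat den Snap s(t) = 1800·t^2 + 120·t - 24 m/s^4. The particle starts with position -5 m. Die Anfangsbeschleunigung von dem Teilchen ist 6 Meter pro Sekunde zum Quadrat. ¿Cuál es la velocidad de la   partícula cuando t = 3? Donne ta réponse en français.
Nous devons trouver la primitive de notre équation du snap s(t) = 1800·t^2 + 120·t - 24 3 fois. En intégrant le snap et en utilisant la condition initiale j(0) = 18, nous obtenons j(t) = 600·t^3 + 60·t^2 - 24·t + 18. L'intégrale du jerk est l'accélération. En utilisant a(0) = 6, nous obtenons a(t) = 150·t^4 + 20·t^3 - 12·t^2 + 18·t + 6. La primitive de l'accélération est la vitesse. En utilisant v(0) = 4, nous obtenons v(t) = 30·t^5 + 5·t^4 - 4·t^3 + 9·t^2 + 6·t + 4. En utilisant v(t) = 30·t^5 + 5·t^4 - 4·t^3 + 9·t^2 + 6·t + 4 et en substituant t = 3, nous trouvons v = 7690.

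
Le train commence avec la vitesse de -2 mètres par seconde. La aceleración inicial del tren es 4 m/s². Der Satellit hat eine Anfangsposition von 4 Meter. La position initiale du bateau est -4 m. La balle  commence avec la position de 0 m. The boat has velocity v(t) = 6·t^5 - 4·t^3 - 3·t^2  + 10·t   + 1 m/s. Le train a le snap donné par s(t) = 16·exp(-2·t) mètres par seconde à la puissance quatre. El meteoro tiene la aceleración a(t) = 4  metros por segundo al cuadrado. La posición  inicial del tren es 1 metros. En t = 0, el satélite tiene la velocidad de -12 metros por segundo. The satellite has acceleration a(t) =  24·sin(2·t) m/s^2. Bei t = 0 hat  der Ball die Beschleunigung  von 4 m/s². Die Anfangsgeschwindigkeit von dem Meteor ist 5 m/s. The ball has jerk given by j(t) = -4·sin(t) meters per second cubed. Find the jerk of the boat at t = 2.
To solve this, we need to take 2 derivatives of our velocity equation v(t) = 6·t^5 - 4·t^3 - 3·t^2 + 10·t + 1. Taking d/dt of v(t), we find a(t) = 30·t^4 - 12·t^2 - 6·t + 10. Taking d/dt of a(t), we find j(t) = 120·t^3 - 24·t - 6. From the given jerk equation j(t) = 120·t^3 - 24·t - 6, we substitute t = 2 to get j = 906.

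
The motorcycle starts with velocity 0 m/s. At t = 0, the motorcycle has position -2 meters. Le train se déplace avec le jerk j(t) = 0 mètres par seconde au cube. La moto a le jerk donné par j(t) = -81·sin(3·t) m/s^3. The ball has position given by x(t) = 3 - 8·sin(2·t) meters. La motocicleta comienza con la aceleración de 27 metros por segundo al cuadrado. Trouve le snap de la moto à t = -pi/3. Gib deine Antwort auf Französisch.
En partant du jerk j(t) = -81·sin(3·t), nous prenons 1 dérivée. La dérivée du jerk donne le snap: s(t) = -243·cos(3·t). En utilisant s(t) = -243·cos(3·t) et en substituant t = -pi/3, nous trouvons s = 243.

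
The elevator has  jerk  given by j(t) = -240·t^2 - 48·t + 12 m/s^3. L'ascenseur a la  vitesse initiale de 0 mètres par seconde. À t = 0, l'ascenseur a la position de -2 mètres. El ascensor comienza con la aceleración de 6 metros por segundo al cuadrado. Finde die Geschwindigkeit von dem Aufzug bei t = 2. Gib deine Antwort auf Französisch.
Nous devons intégrer notre équation du jerk j(t) = -240·t^2 - 48·t + 12 2 fois. La primitive du jerk est l'accélération. En utilisant a(0) = 6, nous obtenons a(t) = -80·t^3 - 24·t^2 + 12·t + 6. La primitive de l'accélération est la vitesse. En utilisant v(0) = 0, nous obtenons v(t) = 2·t·(-10·t^3 - 4·t^2 + 3·t + 3). De l'équation de la vitesse v(t) = 2·t·(-10·t^3 - 4·t^2 + 3·t + 3), nous substituons t = 2 pour obtenir v = -348.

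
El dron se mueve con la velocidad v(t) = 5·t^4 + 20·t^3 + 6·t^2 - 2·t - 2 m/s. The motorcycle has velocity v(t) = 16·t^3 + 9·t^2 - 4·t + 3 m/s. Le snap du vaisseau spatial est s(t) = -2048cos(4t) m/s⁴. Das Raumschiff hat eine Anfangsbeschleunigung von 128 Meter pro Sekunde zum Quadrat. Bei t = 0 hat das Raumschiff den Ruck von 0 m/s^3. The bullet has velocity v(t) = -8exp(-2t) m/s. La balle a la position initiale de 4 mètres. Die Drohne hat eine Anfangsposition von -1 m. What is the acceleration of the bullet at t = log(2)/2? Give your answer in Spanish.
Debemos derivar nuestra ecuación de la velocidad v(t) = -8·exp(-2·t) 1 vez. Derivando la velocidad, obtenemos la aceleración: a(t) = 16·exp(-2·t). Usando a(t) = 16·exp(-2·t) y sustituyendo t = log(2)/2, encontramos a = 8.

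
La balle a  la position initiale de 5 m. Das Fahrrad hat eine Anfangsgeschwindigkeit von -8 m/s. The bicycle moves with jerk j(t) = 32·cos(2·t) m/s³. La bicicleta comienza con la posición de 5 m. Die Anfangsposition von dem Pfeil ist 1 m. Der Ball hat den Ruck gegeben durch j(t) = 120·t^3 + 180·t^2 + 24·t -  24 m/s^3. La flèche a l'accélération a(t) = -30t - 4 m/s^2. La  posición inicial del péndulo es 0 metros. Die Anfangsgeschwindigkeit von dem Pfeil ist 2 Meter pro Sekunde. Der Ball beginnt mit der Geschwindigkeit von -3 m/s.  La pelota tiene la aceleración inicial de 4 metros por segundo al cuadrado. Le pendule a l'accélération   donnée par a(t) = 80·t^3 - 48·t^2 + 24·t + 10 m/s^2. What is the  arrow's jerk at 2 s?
To solve this, we need to take 1 derivative of our acceleration equation a(t) = -30·t - 4. The derivative of acceleration gives jerk: j(t) = -30. From the given jerk equation j(t) = -30, we substitute t = 2 to get j = -30.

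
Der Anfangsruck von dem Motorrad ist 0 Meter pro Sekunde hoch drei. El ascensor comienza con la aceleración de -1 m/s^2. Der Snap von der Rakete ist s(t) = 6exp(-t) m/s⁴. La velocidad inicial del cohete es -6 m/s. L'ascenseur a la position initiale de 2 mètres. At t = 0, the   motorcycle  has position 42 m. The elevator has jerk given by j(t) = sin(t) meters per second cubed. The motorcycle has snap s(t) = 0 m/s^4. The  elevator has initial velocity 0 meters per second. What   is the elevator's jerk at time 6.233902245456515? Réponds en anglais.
Using j(t) = sin(t) and substituting t = 6.233902245456515, we find j = -0.0492631141965914.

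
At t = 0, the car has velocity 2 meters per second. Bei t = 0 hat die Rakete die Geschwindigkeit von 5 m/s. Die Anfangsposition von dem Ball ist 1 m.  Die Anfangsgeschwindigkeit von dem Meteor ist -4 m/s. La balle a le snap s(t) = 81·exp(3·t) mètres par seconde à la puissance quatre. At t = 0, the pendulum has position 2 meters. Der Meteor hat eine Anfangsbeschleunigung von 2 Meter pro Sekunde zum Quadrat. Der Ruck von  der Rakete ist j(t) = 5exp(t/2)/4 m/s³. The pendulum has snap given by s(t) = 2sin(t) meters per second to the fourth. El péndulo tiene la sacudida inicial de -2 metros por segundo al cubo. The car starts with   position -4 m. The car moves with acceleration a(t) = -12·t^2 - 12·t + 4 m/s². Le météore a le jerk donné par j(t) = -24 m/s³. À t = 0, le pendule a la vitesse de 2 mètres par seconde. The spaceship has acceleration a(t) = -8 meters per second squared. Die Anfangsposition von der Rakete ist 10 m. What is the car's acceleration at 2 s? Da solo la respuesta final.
a(2) = -68.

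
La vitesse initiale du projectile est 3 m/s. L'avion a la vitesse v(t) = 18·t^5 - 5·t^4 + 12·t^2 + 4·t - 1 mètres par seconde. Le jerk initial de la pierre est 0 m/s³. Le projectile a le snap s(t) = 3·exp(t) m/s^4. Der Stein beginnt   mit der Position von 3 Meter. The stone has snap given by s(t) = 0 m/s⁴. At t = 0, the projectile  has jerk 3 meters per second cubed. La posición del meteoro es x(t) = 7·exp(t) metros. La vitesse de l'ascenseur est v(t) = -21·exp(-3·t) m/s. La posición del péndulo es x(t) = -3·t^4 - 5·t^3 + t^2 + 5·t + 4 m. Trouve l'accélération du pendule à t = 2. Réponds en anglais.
To solve this, we need to take 2 derivatives of our position equation x(t) = -3·t^4 - 5·t^3 + t^2 + 5·t + 4. The derivative of position gives velocity: v(t) = -12·t^3 - 15·t^2 + 2·t + 5. The derivative of velocity gives acceleration: a(t) = -36·t^2 - 30·t + 2. We have acceleration a(t) = -36·t^2 - 30·t + 2. Substituting t = 2: a(2) = -202.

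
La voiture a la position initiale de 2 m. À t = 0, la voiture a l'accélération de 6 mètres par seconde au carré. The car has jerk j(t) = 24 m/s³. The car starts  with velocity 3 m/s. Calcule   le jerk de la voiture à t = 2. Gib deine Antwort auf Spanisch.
Usando j(t) = 24 y sustituyendo t = 2, encontramos j = 24.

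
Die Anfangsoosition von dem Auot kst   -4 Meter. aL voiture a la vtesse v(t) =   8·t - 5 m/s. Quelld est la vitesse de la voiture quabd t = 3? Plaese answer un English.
From the given velocity equation v(t) = 8·t - 5, we substitute t = 3 to get v = 19.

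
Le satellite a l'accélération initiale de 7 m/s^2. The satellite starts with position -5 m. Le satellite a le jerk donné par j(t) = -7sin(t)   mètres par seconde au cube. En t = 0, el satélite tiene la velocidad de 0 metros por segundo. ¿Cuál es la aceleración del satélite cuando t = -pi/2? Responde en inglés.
To solve this, we need to take 1 integral of our jerk equation j(t) = -7·sin(t). Integrating jerk and using the initial condition a(0) = 7, we get a(t) = 7·cos(t). From the given acceleration equation a(t) = 7·cos(t), we substitute t = -pi/2 to get a = 0.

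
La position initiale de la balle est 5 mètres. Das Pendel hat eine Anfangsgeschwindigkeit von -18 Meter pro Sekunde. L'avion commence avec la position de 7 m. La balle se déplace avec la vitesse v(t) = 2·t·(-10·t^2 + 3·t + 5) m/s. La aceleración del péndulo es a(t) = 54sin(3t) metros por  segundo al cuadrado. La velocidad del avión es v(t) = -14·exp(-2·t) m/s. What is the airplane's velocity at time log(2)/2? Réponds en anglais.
From the given velocity equation v(t) = -14·exp(-2·t), we substitute t = log(2)/2 to get v = -7.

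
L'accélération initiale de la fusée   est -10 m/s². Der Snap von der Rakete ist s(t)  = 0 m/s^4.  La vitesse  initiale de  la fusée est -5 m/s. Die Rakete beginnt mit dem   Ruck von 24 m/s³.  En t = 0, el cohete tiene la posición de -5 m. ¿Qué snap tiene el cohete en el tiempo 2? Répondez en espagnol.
Usando s(t) = 0 y sustituyendo t = 2, encontramos s = 0.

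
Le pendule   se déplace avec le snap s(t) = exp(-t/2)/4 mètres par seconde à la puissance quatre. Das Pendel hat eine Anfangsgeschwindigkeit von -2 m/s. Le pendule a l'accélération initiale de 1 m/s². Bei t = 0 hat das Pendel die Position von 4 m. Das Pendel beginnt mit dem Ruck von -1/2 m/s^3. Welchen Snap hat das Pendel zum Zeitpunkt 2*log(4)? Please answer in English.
We have snap s(t) = exp(-t/2)/4. Substituting t = 2*log(4): s(2*log(4)) = 1/16.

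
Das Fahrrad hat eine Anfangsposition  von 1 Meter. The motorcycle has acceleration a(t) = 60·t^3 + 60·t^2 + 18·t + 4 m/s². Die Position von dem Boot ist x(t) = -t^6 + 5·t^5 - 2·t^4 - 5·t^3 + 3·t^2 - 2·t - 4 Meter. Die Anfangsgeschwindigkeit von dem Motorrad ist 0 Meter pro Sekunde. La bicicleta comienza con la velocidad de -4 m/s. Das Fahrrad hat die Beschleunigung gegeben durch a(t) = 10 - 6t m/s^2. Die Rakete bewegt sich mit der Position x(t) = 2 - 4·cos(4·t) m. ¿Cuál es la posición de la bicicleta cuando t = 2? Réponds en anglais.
To solve this, we need to take 2 antiderivatives of our acceleration equation a(t) = 10 - 6·t. Finding the antiderivative of a(t) and using v(0) = -4: v(t) = -3·t^2 + 10·t - 4. The antiderivative of velocity is position. Using x(0) = 1, we get x(t) = -t^3 + 5·t^2 - 4·t + 1. We have position x(t) = -t^3 + 5·t^2 - 4·t + 1. Substituting t = 2: x(2) = 5.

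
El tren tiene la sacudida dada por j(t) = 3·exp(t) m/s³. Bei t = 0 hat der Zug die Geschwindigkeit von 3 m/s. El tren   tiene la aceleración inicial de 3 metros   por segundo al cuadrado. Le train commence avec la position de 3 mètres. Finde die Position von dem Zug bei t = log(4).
Wir müssen das Integral unserer Gleichung für den Ruck j(t) = 3·exp(t) 3-mal finden. Das Integral von dem Ruck, mit a(0) = 3, ergibt die Beschleunigung: a(t) = 3·exp(t). Mit ∫a(t)dt und Anwendung von v(0) = 3, finden wir v(t) = 3·exp(t). Das Integral von der Geschwindigkeit, mit x(0) = 3, ergibt die Position: x(t) = 3·exp(t). Wir haben die Position x(t) = 3·exp(t). Durch Einsetzen von t = log(4): x(log(4)) = 12.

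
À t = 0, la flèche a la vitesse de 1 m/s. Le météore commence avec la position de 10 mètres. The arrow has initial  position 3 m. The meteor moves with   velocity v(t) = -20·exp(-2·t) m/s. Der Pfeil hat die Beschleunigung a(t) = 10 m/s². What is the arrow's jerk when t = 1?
We must differentiate our acceleration equation a(t) = 10 1 time. Differentiating acceleration, we get jerk: j(t) = 0. We have jerk j(t) = 0. Substituting t = 1: j(1) = 0.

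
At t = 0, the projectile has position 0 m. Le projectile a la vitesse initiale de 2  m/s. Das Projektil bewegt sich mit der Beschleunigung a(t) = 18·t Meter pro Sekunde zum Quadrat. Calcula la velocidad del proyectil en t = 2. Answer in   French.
Nous devons intégrer notre équation de l'accélération a(t) = 18·t 1 fois. En intégrant l'accélération et en utilisant la condition initiale v(0) = 2, nous obtenons v(t) = 9·t^2 + 2. En utilisant v(t) = 9·t^2 + 2 et en substituant t = 2, nous trouvons v = 38.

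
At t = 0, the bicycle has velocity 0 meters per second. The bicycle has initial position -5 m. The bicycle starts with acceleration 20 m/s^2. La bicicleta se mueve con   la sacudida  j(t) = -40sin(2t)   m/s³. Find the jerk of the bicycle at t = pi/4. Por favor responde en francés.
Nous avons le jerk j(t) = -40·sin(2·t). En substituant t = pi/4: j(pi/4) = -40.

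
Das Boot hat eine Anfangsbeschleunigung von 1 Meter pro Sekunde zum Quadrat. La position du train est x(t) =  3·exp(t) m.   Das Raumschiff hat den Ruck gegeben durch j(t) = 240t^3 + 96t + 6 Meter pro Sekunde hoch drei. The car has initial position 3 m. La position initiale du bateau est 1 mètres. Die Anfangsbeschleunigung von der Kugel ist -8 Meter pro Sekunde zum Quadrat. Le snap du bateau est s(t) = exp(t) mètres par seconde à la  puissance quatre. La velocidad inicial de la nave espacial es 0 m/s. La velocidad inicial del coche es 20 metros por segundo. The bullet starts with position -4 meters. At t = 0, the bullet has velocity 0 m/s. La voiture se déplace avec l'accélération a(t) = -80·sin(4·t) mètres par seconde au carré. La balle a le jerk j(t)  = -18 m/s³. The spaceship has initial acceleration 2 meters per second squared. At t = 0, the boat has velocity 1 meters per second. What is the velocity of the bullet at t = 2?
To solve this, we need to take 2 integrals of our jerk equation j(t) = -18. Taking ∫j(t)dt and applying a(0) = -8, we find a(t) = -18·t - 8. The integral of acceleration, with v(0) = 0, gives velocity: v(t) = t·(-9·t - 8). We have velocity v(t) = t·(-9·t - 8). Substituting t = 2: v(2) = -52.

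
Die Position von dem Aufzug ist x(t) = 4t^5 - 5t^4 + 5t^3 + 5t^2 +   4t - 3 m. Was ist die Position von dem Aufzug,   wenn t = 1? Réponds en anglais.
We have position x(t) = 4·t^5 - 5·t^4 + 5·t^3 + 5·t^2 + 4·t - 3. Substituting t = 1: x(1) = 10.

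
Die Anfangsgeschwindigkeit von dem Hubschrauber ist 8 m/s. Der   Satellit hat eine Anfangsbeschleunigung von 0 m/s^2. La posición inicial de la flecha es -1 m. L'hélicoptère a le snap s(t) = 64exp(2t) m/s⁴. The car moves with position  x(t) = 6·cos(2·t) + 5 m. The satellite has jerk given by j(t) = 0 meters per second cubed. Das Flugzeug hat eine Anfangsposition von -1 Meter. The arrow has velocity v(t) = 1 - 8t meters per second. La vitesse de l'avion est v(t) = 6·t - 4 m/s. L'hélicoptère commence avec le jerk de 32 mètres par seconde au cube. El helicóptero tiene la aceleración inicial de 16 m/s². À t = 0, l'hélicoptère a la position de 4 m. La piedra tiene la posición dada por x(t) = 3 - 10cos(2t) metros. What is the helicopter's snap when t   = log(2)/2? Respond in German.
Aus der Gleichung für den Snap s(t) = 64·exp(2·t), setzen wir t = log(2)/2 ein und erhalten s = 128.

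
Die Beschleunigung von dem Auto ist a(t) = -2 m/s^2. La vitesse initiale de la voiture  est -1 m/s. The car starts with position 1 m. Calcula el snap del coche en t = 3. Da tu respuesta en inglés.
To solve this, we need to take 2 derivatives of our acceleration equation a(t) = -2. Differentiating acceleration, we get jerk: j(t) = 0. Taking d/dt of j(t), we find s(t) = 0. From the given snap equation s(t) = 0, we substitute t = 3 to get s = 0.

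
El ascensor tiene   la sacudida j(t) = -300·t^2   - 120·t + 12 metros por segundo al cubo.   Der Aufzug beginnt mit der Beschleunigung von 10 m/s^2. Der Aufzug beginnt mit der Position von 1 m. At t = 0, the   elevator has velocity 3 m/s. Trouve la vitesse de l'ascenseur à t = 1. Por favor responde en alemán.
Ausgehend von dem Ruck j(t) = -300·t^2 - 120·t + 12, nehmen wir 2 Integrale. Die Stammfunktion von dem Ruck ist die Beschleunigung. Mit a(0) = 10 erhalten wir a(t) = -100·t^3 - 60·t^2 + 12·t + 10. Die Stammfunktion von der Beschleunigung, mit v(0) = 3, ergibt die Geschwindigkeit: v(t) = -25·t^4 - 20·t^3 + 6·t^2 + 10·t + 3. Wir haben die Geschwindigkeit v(t) = -25·t^4 - 20·t^3 + 6·t^2 + 10·t + 3. Durch Einsetzen von t = 1: v(1) = -26.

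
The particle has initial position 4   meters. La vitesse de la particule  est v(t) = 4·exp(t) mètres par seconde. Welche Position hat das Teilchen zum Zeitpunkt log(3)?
Ausgehend von der Geschwindigkeit v(t) = 4·exp(t), nehmen wir 1 Stammfunktion. Mit ∫v(t)dt und Anwendung von x(0) = 4, finden wir x(t) = 4·exp(t). Aus der Gleichung für die Position x(t) = 4·exp(t), setzen wir t = log(3) ein und erhalten x = 12.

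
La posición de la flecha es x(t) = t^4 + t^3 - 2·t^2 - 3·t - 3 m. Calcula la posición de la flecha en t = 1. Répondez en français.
En utilisant x(t) = t^4 + t^3 - 2·t^2 - 3·t - 3 et en substituant t = 1, nous trouvons x = -6.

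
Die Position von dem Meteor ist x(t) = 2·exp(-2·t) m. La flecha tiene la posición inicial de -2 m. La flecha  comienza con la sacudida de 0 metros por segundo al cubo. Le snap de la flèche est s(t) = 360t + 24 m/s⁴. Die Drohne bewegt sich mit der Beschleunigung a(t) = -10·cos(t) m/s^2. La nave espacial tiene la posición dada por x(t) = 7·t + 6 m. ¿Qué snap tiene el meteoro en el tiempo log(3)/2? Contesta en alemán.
Ausgehend von der Position x(t) = 2·exp(-2·t), nehmen wir 4 Ableitungen. Durch Ableiten von der Position erhalten wir die Geschwindigkeit: v(t) = -4·exp(-2·t). Die Ableitung von der Geschwindigkeit ergibt die Beschleunigung: a(t) = 8·exp(-2·t). Mit d/dt von a(t) finden wir j(t) = -16·exp(-2·t). Durch Ableiten von dem Ruck erhalten wir den Snap: s(t) = 32·exp(-2·t). Wir haben den Snap s(t) = 32·exp(-2·t). Durch Einsetzen von t = log(3)/2: s(log(3)/2) = 32/3.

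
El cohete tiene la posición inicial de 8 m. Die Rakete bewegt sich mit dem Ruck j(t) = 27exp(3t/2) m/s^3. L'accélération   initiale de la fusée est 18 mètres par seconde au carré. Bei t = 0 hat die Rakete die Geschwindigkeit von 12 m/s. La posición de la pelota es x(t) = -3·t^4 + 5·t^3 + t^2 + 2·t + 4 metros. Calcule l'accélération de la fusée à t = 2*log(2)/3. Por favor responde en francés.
Nous devons trouver la primitive de notre équation du jerk j(t) = 27·exp(3·t/2) 1 fois. En prenant ∫j(t)dt et en appliquant a(0) = 18, nous trouvons a(t) = 18·exp(3·t/2). De l'équation de l'accélération a(t) = 18·exp(3·t/2), nous substituons t = 2*log(2)/3 pour obtenir a = 36.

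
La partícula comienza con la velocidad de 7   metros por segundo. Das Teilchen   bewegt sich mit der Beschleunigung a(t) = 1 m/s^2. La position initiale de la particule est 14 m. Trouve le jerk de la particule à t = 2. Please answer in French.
En partant de l'accélération a(t) = 1, nous prenons 1 dérivée. En prenant d/dt de a(t), nous trouvons j(t) = 0. Nous avons le jerk j(t) = 0. En substituant t = 2: j(2) = 0.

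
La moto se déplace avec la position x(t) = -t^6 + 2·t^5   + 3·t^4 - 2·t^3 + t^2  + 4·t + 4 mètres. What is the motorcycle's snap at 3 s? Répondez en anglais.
Starting from position x(t) = -t^6 + 2·t^5 + 3·t^4 - 2·t^3 + t^2 + 4·t + 4, we take 4 derivatives. Differentiating position, we get velocity: v(t) = -6·t^5 + 10·t^4 + 12·t^3 - 6·t^2 + 2·t + 4. Taking d/dt of v(t), we find a(t) = -30·t^4 + 40·t^3 + 36·t^2 - 12·t + 2. The derivative of acceleration gives jerk: j(t) = -120·t^3 + 120·t^2 + 72·t - 12. The derivative of jerk gives snap: s(t) = -360·t^2 + 240·t + 72. We have snap s(t) = -360·t^2 + 240·t + 72. Substituting t = 3: s(3) = -2448.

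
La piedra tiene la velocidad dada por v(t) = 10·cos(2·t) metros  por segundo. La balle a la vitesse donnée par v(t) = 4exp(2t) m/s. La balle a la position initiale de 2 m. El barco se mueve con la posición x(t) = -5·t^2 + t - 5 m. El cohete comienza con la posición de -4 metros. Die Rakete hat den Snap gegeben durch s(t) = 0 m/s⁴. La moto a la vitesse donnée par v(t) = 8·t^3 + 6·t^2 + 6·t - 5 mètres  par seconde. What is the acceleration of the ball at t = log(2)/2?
Starting from velocity v(t) = 4·exp(2·t), we take 1 derivative. Differentiating velocity, we get acceleration: a(t) = 8·exp(2·t). From the given acceleration equation a(t) = 8·exp(2·t), we substitute t = log(2)/2 to get a = 16.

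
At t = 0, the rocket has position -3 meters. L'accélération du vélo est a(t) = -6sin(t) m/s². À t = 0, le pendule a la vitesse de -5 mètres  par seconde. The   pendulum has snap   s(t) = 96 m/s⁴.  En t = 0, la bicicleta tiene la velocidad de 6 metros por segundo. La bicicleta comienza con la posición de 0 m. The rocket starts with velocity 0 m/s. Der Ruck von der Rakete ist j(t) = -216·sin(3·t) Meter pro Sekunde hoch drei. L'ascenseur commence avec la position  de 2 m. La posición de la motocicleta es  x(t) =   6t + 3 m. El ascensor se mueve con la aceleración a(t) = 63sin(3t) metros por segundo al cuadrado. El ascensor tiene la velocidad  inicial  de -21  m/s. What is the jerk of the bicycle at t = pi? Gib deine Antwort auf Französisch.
Nous devons dériver notre équation de l'accélération a(t) = -6·sin(t) 1 fois. En prenant d/dt de a(t), nous trouvons j(t) = -6·cos(t). Nous avons le jerk j(t) = -6·cos(t). En substituant t = pi: j(pi) = 6.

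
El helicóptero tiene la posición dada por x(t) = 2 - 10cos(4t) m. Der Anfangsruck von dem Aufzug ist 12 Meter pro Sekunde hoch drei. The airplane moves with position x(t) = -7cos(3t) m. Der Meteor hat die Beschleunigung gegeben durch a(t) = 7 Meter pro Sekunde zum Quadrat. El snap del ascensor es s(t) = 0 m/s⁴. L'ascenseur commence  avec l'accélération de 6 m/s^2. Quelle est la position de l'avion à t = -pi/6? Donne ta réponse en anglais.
We have position x(t) = -7·cos(3·t). Substituting t = -pi/6: x(-pi/6) = 0.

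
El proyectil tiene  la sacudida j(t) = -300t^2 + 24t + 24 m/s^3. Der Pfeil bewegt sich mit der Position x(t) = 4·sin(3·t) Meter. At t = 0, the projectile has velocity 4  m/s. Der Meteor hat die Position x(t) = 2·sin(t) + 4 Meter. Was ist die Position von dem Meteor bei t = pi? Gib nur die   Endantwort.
Bei t = pi, x = 4.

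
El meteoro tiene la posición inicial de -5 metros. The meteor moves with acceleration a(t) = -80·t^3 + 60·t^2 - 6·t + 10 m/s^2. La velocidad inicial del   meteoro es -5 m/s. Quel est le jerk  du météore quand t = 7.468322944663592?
Pour résoudre ceci, nous devons prendre 1 dérivée de notre équation de l'accélération a(t) = -80·t^3 + 60·t^2 - 6·t + 10. La dérivée de l'accélération donne le jerk: j(t) = -240·t^2 + 120·t - 6. De l'équation du jerk j(t) = -240·t^2 + 120·t - 6, nous substituons t = 7.468322944663592 pour obtenir j = -12496.0046720297.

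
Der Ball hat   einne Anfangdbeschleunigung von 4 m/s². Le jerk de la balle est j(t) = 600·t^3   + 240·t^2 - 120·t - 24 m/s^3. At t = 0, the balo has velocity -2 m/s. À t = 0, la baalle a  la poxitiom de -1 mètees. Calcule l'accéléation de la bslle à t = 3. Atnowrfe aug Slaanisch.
Debemos encontrar la antiderivada de nuestra ecuación de la sacudida j(t) = 600·t^3 + 240·t^2 - 120·t - 24 1 vez. La antiderivada de la sacudida, con a(0) = 4, da la aceleración: a(t) = 150·t^4 + 80·t^3 - 60·t^2 - 24·t + 4. Usando a(t) = 150·t^4 + 80·t^3 - 60·t^2 - 24·t + 4 y sustituyendo t = 3, encontramos a = 13702.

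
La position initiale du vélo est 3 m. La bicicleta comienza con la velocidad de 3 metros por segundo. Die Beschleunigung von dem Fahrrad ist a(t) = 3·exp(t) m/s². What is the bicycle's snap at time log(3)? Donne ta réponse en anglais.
To solve this, we need to take 2 derivatives of our acceleration equation a(t) = 3·exp(t). The derivative of acceleration gives jerk: j(t) = 3·exp(t). Differentiating jerk, we get snap: s(t) = 3·exp(t). From the given snap equation s(t) = 3·exp(t), we substitute t = log(3) to get s = 9.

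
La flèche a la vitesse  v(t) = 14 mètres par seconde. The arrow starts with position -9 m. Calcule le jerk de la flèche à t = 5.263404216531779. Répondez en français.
Nous devons dériver notre équation de la vitesse v(t) = 14 2 fois. En dérivant la vitesse, nous obtenons l'accélération: a(t) = 0. En prenant d/dt de a(t), nous trouvons j(t) = 0. Nous avons le jerk j(t) = 0. En substituant t = 5.263404216531779: j(5.263404216531779) = 0.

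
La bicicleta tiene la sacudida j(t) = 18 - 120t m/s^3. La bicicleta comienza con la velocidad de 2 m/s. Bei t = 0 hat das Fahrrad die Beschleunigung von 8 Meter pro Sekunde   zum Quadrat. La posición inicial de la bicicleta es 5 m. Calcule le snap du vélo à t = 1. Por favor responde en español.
Para resolver esto, necesitamos tomar 1 derivada de nuestra ecuación de la sacudida j(t) = 18 - 120·t. Derivando la sacudida, obtenemos el snap: s(t) = -120. Tenemos el snap s(t) = -120. Sustituyendo t = 1: s(1) = -120.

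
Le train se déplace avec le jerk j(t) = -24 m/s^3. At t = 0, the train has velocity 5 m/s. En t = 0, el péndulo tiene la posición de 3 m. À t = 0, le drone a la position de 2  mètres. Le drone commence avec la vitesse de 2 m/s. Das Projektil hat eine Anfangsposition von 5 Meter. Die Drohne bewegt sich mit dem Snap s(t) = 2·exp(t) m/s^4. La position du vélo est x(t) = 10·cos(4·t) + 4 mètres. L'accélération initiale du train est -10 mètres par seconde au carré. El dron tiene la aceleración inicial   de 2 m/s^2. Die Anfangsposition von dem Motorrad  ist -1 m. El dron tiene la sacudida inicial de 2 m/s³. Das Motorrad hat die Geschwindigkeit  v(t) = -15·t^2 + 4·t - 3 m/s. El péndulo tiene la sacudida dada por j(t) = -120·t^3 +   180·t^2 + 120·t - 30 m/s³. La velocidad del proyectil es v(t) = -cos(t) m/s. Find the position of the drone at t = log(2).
To solve this, we need to take 4 antiderivatives of our snap equation s(t) = 2·exp(t). Taking ∫s(t)dt and applying j(0) = 2, we find j(t) = 2·exp(t). The antiderivative of jerk is acceleration. Using a(0) = 2, we get a(t) = 2·exp(t). Integrating acceleration and using the initial condition v(0) = 2, we get v(t) = 2·exp(t). Finding the integral of v(t) and using x(0) = 2: x(t) = 2·exp(t). We have position x(t) = 2·exp(t). Substituting t = log(2): x(log(2)) = 4.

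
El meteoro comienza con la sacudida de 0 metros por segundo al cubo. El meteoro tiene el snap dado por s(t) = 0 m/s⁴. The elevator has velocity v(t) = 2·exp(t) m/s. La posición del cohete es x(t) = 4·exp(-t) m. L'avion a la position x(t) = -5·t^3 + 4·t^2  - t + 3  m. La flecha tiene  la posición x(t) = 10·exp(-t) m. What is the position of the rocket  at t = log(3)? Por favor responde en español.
Usando x(t) = 4·exp(-t) y sustituyendo t = log(3), encontramos x = 4/3.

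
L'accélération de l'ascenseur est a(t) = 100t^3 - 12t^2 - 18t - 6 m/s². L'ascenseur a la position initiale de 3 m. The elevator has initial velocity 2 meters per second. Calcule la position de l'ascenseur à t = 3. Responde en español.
Debemos encontrar la antiderivada de nuestra ecuación de la aceleración a(t) = 100·t^3 - 12·t^2 - 18·t - 6 2 veces. La integral de la aceleración, con v(0) = 2, da la velocidad: v(t) = 25·t^4 - 4·t^3 - 9·t^2 - 6·t + 2. Integrando la velocidad y usando la condición inicial x(0) = 3, obtenemos x(t) = 5·t^5 - t^4 - 3·t^3 - 3·t^2 + 2·t + 3. Usando x(t) = 5·t^5 - t^4 - 3·t^3 - 3·t^2 + 2·t + 3 y sustituyendo t = 3, encontramos x = 1035.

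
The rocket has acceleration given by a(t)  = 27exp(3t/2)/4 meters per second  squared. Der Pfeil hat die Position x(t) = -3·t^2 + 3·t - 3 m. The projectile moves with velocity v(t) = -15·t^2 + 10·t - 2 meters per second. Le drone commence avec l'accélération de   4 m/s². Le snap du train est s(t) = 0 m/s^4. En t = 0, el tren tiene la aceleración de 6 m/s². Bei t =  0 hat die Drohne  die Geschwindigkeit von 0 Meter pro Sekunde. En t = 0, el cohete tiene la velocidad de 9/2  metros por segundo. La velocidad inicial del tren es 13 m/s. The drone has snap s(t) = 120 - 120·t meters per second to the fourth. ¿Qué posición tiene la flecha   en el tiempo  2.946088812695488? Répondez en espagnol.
De la ecuación de la posición x(t) = -3·t^2 + 3·t - 3, sustituimos t = 2.946088812695488 para obtener x = -20.2000514387821.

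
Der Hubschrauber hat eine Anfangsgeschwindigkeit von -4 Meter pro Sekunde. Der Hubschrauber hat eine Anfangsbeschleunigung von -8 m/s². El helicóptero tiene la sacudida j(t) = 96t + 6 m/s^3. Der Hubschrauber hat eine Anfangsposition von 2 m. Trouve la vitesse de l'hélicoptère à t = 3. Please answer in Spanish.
Para resolver esto, necesitamos tomar 2 antiderivadas de nuestra ecuación de la sacudida j(t) = 96·t + 6. Integrando la sacudida y usando la condición inicial a(0) = -8, obtenemos a(t) = 48·t^2 + 6·t - 8. Tomando ∫a(t)dt y aplicando v(0) = -4, encontramos v(t) = 16·t^3 + 3·t^2 - 8·t - 4. De la ecuación de la velocidad v(t) = 16·t^3 + 3·t^2 - 8·t - 4, sustituimos t = 3 para obtener v = 431.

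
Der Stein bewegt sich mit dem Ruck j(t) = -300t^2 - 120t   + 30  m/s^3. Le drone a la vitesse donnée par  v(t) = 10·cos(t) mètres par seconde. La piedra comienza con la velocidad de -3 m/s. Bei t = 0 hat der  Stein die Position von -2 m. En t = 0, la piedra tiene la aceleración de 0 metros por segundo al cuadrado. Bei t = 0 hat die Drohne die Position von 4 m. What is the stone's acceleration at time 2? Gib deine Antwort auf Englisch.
We must find the antiderivative of our jerk equation j(t) = -300·t^2 - 120·t + 30 1 time. The integral of jerk, with a(0) = 0, gives acceleration: a(t) = 10·t·(-10·t^2 - 6·t + 3). From the given acceleration equation a(t) = 10·t·(-10·t^2 - 6·t + 3), we substitute t = 2 to get a = -980.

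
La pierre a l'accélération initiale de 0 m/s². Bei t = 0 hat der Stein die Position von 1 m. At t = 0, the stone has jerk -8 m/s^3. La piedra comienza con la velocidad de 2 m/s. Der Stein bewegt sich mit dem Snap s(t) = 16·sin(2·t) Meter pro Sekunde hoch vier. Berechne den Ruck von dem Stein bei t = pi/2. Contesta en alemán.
Wir müssen das Integral unserer Gleichung für den Snap s(t) = 16·sin(2·t) 1-mal finden. Die Stammfunktion von dem Snap ist der Ruck. Mit j(0) = -8 erhalten wir j(t) = -8·cos(2·t). Mit j(t) = -8·cos(2·t) und Einsetzen von t = pi/2, finden wir j = 8.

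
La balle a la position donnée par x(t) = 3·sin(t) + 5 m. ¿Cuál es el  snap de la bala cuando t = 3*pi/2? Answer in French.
En partant de la position x(t) = 3·sin(t) + 5, nous prenons 4 dérivées. En prenant d/dt de x(t), nous trouvons v(t) = 3·cos(t). La dérivée de la vitesse donne l'accélération: a(t) = -3·sin(t). En prenant d/dt de a(t), nous trouvons j(t) = -3·cos(t). La dérivée du jerk donne le snap: s(t) = 3·sin(t). Nous avons le snap s(t) = 3·sin(t). En substituant t = 3*pi/2: s(3*pi/2) = -3.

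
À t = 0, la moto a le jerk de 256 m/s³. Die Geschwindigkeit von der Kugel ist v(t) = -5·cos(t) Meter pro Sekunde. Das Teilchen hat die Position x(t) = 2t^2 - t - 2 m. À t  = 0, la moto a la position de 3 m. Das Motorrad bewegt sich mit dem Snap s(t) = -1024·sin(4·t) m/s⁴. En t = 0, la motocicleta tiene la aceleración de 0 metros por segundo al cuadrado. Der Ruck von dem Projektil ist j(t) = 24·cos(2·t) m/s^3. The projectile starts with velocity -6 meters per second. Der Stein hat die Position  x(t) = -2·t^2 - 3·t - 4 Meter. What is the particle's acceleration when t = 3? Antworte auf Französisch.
Pour résoudre ceci, nous devons prendre 2 dérivées de notre équation de la position x(t) = 2·t^2 - t - 2. En dérivant la position, nous obtenons la vitesse: v(t) = 4·t - 1. En prenant d/dt de v(t), nous trouvons a(t) = 4. Nous avons l'accélération a(t) = 4. En substituant t = 3: a(3) = 4.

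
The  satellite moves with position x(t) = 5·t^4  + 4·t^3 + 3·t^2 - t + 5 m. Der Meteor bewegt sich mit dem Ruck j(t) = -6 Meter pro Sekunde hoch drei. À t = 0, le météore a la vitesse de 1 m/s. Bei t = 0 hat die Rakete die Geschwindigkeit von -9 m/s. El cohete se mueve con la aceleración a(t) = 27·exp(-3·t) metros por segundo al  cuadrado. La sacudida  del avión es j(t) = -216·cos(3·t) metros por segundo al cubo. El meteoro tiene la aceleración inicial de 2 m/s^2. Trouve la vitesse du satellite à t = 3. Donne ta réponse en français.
Nous devons dériver notre équation de la position x(t) = 5·t^4 + 4·t^3 + 3·t^2 - t + 5 1 fois. La dérivée de la position donne la vitesse: v(t) = 20·t^3 + 12·t^2 + 6·t - 1. En utilisant v(t) = 20·t^3 + 12·t^2 + 6·t - 1 et en substituant t = 3, nous trouvons v = 665.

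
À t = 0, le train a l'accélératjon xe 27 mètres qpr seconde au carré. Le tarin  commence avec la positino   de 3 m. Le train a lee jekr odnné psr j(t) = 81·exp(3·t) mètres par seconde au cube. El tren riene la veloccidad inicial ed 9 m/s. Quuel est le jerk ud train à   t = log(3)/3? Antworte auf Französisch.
En utilisant j(t) = 81·exp(3·t) et en substituant t = log(3)/3, nous trouvons j = 243.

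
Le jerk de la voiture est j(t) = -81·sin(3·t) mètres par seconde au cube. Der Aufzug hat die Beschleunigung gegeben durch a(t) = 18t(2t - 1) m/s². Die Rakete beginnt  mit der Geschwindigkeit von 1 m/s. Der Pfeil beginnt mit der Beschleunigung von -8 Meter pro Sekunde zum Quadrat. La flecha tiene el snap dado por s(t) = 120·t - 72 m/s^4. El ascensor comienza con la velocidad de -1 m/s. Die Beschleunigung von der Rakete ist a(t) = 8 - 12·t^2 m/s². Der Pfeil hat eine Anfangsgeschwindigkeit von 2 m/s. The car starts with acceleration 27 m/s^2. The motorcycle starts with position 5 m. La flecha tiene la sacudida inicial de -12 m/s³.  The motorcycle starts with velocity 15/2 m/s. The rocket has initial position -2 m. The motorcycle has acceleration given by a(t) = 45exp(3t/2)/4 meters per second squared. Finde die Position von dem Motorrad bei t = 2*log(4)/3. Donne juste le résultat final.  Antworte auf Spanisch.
En t = 2*log(4)/3, x = 20.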